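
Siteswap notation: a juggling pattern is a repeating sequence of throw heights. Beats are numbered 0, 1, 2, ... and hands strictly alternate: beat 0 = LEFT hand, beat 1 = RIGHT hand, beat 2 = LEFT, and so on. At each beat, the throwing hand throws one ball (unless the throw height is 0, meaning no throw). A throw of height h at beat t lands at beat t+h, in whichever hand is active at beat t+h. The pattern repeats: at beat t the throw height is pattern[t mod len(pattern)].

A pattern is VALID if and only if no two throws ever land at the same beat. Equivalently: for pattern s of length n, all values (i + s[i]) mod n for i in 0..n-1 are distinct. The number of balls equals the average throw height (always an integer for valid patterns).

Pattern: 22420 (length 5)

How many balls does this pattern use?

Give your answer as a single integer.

Pattern = [2, 2, 4, 2, 0], length n = 5
  position 0: throw height = 2, running sum = 2
  position 1: throw height = 2, running sum = 4
  position 2: throw height = 4, running sum = 8
  position 3: throw height = 2, running sum = 10
  position 4: throw height = 0, running sum = 10
Total sum = 10; balls = sum / n = 10 / 5 = 2

Answer: 2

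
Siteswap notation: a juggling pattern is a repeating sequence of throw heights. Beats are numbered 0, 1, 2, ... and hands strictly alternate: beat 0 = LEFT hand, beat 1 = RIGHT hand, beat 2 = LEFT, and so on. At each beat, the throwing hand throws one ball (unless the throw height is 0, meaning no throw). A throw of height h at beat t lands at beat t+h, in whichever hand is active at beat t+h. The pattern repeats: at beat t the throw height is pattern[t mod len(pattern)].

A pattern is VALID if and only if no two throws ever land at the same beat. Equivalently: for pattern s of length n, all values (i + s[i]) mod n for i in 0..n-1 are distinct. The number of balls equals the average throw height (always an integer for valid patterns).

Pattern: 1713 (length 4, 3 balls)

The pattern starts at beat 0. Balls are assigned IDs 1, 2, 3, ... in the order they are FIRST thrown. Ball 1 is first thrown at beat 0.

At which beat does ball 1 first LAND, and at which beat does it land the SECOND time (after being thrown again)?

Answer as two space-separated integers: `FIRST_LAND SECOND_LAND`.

Beat 0 (L): throw ball1 h=1 -> lands@1:R; in-air after throw: [b1@1:R]
Beat 1 (R): throw ball1 h=7 -> lands@8:L; in-air after throw: [b1@8:L]
Beat 2 (L): throw ball2 h=1 -> lands@3:R; in-air after throw: [b2@3:R b1@8:L]
Beat 3 (R): throw ball2 h=3 -> lands@6:L; in-air after throw: [b2@6:L b1@8:L]
Beat 4 (L): throw ball3 h=1 -> lands@5:R; in-air after throw: [b3@5:R b2@6:L b1@8:L]
Beat 5 (R): throw ball3 h=7 -> lands@12:L; in-air after throw: [b2@6:L b1@8:L b3@12:L]
Beat 6 (L): throw ball2 h=1 -> lands@7:R; in-air after throw: [b2@7:R b1@8:L b3@12:L]
Beat 7 (R): throw ball2 h=3 -> lands@10:L; in-air after throw: [b1@8:L b2@10:L b3@12:L]
Beat 8 (L): throw ball1 h=1 -> lands@9:R; in-air after throw: [b1@9:R b2@10:L b3@12:L]
Ball 1: thrown@0 h=1 -> first land @1; rethrown@1 h=7 -> second land @8

Answer: 1 8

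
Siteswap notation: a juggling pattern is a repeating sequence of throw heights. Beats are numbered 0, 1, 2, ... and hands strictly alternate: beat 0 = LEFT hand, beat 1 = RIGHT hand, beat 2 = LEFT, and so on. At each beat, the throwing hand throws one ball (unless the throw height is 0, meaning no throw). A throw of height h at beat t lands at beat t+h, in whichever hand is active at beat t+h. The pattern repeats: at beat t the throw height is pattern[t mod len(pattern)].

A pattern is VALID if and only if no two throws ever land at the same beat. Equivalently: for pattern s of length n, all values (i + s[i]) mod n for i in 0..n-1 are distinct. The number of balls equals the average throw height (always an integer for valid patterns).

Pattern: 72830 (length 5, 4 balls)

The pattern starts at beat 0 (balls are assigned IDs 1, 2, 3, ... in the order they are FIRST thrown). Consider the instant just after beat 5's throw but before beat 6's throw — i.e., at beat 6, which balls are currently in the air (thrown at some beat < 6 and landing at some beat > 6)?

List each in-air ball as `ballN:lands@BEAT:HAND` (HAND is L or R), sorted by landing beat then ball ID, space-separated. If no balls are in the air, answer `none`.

Answer: ball1:lands@7:R ball3:lands@10:L ball4:lands@12:L

Derivation:
Beat 0 (L): throw ball1 h=7 -> lands@7:R; in-air after throw: [b1@7:R]
Beat 1 (R): throw ball2 h=2 -> lands@3:R; in-air after throw: [b2@3:R b1@7:R]
Beat 2 (L): throw ball3 h=8 -> lands@10:L; in-air after throw: [b2@3:R b1@7:R b3@10:L]
Beat 3 (R): throw ball2 h=3 -> lands@6:L; in-air after throw: [b2@6:L b1@7:R b3@10:L]
Beat 5 (R): throw ball4 h=7 -> lands@12:L; in-air after throw: [b2@6:L b1@7:R b3@10:L b4@12:L]
Beat 6 (L): throw ball2 h=2 -> lands@8:L; in-air after throw: [b1@7:R b2@8:L b3@10:L b4@12:L]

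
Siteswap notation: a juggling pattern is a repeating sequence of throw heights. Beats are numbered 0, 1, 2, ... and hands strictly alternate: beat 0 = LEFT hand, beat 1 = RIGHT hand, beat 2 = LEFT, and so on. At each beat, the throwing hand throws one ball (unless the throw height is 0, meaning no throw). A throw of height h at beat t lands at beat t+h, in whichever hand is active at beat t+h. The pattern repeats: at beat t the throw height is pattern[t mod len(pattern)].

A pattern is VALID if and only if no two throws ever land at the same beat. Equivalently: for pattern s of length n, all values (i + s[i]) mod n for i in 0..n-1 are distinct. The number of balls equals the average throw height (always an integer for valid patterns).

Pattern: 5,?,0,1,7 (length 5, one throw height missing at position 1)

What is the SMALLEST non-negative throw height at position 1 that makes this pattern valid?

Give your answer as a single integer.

i=0: (0 + 5) mod 5 = 0
i=1: s[i]=? (unknown)
i=2: (2 + 0) mod 5 = 2
i=3: (3 + 1) mod 5 = 4
i=4: (4 + 7) mod 5 = 1
Known residues: [0, 1, 2, 4]; need a permutation of 0..4, so missing residue r = 3
Need (1 + s) mod 5 = 3; smallest s = (3 - 1) mod 5 = 2

Answer: 2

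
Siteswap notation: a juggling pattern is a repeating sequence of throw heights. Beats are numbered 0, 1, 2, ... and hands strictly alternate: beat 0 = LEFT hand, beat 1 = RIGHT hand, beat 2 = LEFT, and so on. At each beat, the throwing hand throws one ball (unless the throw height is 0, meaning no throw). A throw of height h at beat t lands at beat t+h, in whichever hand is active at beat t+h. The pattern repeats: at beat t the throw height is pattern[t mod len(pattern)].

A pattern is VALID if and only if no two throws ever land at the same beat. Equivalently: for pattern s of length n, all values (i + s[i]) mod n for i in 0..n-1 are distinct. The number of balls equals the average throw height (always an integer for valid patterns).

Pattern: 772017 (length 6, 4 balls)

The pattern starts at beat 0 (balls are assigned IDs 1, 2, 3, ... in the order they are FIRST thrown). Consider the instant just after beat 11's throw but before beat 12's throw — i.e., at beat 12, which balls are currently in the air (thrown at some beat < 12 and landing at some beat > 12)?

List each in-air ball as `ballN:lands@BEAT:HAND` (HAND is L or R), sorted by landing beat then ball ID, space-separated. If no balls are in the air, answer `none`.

Answer: ball4:lands@13:R ball1:lands@14:L ball2:lands@18:L

Derivation:
Beat 0 (L): throw ball1 h=7 -> lands@7:R; in-air after throw: [b1@7:R]
Beat 1 (R): throw ball2 h=7 -> lands@8:L; in-air after throw: [b1@7:R b2@8:L]
Beat 2 (L): throw ball3 h=2 -> lands@4:L; in-air after throw: [b3@4:L b1@7:R b2@8:L]
Beat 4 (L): throw ball3 h=1 -> lands@5:R; in-air after throw: [b3@5:R b1@7:R b2@8:L]
Beat 5 (R): throw ball3 h=7 -> lands@12:L; in-air after throw: [b1@7:R b2@8:L b3@12:L]
Beat 6 (L): throw ball4 h=7 -> lands@13:R; in-air after throw: [b1@7:R b2@8:L b3@12:L b4@13:R]
Beat 7 (R): throw ball1 h=7 -> lands@14:L; in-air after throw: [b2@8:L b3@12:L b4@13:R b1@14:L]
Beat 8 (L): throw ball2 h=2 -> lands@10:L; in-air after throw: [b2@10:L b3@12:L b4@13:R b1@14:L]
Beat 10 (L): throw ball2 h=1 -> lands@11:R; in-air after throw: [b2@11:R b3@12:L b4@13:R b1@14:L]
Beat 11 (R): throw ball2 h=7 -> lands@18:L; in-air after throw: [b3@12:L b4@13:R b1@14:L b2@18:L]
Beat 12 (L): throw ball3 h=7 -> lands@19:R; in-air after throw: [b4@13:R b1@14:L b2@18:L b3@19:R]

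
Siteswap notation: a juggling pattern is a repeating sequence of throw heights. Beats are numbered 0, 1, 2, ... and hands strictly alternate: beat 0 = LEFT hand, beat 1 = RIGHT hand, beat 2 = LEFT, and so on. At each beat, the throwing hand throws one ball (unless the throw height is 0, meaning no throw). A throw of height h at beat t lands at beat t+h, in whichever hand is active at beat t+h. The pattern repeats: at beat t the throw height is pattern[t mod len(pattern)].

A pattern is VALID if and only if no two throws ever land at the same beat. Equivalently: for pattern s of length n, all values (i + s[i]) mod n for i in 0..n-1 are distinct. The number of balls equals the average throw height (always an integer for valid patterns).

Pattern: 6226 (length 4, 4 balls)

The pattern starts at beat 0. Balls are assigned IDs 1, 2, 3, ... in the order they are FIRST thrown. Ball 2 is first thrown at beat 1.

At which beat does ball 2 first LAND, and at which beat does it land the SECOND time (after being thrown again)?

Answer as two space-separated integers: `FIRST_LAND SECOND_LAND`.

Beat 0 (L): throw ball1 h=6 -> lands@6:L; in-air after throw: [b1@6:L]
Beat 1 (R): throw ball2 h=2 -> lands@3:R; in-air after throw: [b2@3:R b1@6:L]
Beat 2 (L): throw ball3 h=2 -> lands@4:L; in-air after throw: [b2@3:R b3@4:L b1@6:L]
Beat 3 (R): throw ball2 h=6 -> lands@9:R; in-air after throw: [b3@4:L b1@6:L b2@9:R]
Beat 4 (L): throw ball3 h=6 -> lands@10:L; in-air after throw: [b1@6:L b2@9:R b3@10:L]
Beat 5 (R): throw ball4 h=2 -> lands@7:R; in-air after throw: [b1@6:L b4@7:R b2@9:R b3@10:L]
Beat 6 (L): throw ball1 h=2 -> lands@8:L; in-air after throw: [b4@7:R b1@8:L b2@9:R b3@10:L]
Beat 7 (R): throw ball4 h=6 -> lands@13:R; in-air after throw: [b1@8:L b2@9:R b3@10:L b4@13:R]
Beat 8 (L): throw ball1 h=6 -> lands@14:L; in-air after throw: [b2@9:R b3@10:L b4@13:R b1@14:L]
Beat 9 (R): throw ball2 h=2 -> lands@11:R; in-air after throw: [b3@10:L b2@11:R b4@13:R b1@14:L]
Ball 2: thrown@1 h=2 -> first land @3; rethrown@3 h=6 -> second land @9

Answer: 3 9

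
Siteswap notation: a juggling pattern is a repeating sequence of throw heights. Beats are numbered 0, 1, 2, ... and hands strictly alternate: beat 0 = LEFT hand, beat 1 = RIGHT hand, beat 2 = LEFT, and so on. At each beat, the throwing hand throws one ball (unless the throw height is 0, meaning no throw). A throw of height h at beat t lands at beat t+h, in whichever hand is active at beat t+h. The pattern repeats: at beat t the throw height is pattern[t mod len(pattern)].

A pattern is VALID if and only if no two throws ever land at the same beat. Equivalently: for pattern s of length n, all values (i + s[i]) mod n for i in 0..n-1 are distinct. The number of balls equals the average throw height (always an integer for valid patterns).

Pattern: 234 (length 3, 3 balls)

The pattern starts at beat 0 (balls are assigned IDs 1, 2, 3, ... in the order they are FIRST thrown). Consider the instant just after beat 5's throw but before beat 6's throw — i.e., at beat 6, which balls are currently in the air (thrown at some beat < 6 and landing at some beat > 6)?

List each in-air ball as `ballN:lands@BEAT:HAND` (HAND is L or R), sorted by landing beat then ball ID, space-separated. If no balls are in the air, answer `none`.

Beat 0 (L): throw ball1 h=2 -> lands@2:L; in-air after throw: [b1@2:L]
Beat 1 (R): throw ball2 h=3 -> lands@4:L; in-air after throw: [b1@2:L b2@4:L]
Beat 2 (L): throw ball1 h=4 -> lands@6:L; in-air after throw: [b2@4:L b1@6:L]
Beat 3 (R): throw ball3 h=2 -> lands@5:R; in-air after throw: [b2@4:L b3@5:R b1@6:L]
Beat 4 (L): throw ball2 h=3 -> lands@7:R; in-air after throw: [b3@5:R b1@6:L b2@7:R]
Beat 5 (R): throw ball3 h=4 -> lands@9:R; in-air after throw: [b1@6:L b2@7:R b3@9:R]
Beat 6 (L): throw ball1 h=2 -> lands@8:L; in-air after throw: [b2@7:R b1@8:L b3@9:R]

Answer: ball2:lands@7:R ball3:lands@9:R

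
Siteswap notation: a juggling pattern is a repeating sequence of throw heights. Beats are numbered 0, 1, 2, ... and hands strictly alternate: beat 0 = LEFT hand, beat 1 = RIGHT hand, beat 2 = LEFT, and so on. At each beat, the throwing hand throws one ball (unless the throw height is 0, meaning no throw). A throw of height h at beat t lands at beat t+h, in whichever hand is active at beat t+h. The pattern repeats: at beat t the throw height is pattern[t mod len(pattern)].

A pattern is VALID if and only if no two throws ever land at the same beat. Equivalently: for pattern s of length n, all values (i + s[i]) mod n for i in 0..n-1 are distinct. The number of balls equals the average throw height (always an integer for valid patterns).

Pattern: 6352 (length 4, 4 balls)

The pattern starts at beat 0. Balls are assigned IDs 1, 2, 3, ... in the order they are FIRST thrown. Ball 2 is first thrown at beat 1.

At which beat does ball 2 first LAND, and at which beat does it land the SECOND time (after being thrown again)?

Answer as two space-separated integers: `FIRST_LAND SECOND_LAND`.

Beat 0 (L): throw ball1 h=6 -> lands@6:L; in-air after throw: [b1@6:L]
Beat 1 (R): throw ball2 h=3 -> lands@4:L; in-air after throw: [b2@4:L b1@6:L]
Beat 2 (L): throw ball3 h=5 -> lands@7:R; in-air after throw: [b2@4:L b1@6:L b3@7:R]
Beat 3 (R): throw ball4 h=2 -> lands@5:R; in-air after throw: [b2@4:L b4@5:R b1@6:L b3@7:R]
Beat 4 (L): throw ball2 h=6 -> lands@10:L; in-air after throw: [b4@5:R b1@6:L b3@7:R b2@10:L]
Beat 5 (R): throw ball4 h=3 -> lands@8:L; in-air after throw: [b1@6:L b3@7:R b4@8:L b2@10:L]
Beat 6 (L): throw ball1 h=5 -> lands@11:R; in-air after throw: [b3@7:R b4@8:L b2@10:L b1@11:R]
Beat 7 (R): throw ball3 h=2 -> lands@9:R; in-air after throw: [b4@8:L b3@9:R b2@10:L b1@11:R]
Beat 8 (L): throw ball4 h=6 -> lands@14:L; in-air after throw: [b3@9:R b2@10:L b1@11:R b4@14:L]
Beat 9 (R): throw ball3 h=3 -> lands@12:L; in-air after throw: [b2@10:L b1@11:R b3@12:L b4@14:L]
Beat 10 (L): throw ball2 h=5 -> lands@15:R; in-air after throw: [b1@11:R b3@12:L b4@14:L b2@15:R]
Ball 2: thrown@1 h=3 -> first land @4; rethrown@4 h=6 -> second land @10

Answer: 4 10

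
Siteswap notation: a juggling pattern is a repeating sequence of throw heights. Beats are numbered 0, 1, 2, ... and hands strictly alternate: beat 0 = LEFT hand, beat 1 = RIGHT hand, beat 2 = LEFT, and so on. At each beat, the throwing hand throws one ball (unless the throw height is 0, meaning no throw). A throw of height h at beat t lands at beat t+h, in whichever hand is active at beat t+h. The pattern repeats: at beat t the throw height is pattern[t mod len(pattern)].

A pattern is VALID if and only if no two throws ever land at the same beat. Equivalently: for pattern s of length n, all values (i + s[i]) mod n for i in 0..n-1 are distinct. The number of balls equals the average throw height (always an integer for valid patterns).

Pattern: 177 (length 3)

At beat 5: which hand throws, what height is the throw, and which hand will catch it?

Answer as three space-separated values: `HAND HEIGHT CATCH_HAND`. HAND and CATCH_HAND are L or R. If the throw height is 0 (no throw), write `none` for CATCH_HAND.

Answer: R 7 L

Derivation:
Beat 5: 5 mod 2 = 1, so hand = R
Throw height = pattern[5 mod 3] = pattern[2] = 7
Lands at beat 5+7=12, 12 mod 2 = 0, so catch hand = L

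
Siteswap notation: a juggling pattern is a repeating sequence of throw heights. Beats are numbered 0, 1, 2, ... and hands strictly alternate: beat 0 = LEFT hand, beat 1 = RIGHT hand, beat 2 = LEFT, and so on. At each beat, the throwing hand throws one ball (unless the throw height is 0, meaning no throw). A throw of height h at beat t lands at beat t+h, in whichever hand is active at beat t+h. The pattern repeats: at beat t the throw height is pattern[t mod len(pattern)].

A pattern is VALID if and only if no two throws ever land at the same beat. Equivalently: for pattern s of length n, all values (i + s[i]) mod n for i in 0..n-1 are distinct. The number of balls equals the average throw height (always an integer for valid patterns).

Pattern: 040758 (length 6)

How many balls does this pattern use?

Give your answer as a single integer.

Answer: 4

Derivation:
Pattern = [0, 4, 0, 7, 5, 8], length n = 6
  position 0: throw height = 0, running sum = 0
  position 1: throw height = 4, running sum = 4
  position 2: throw height = 0, running sum = 4
  position 3: throw height = 7, running sum = 11
  position 4: throw height = 5, running sum = 16
  position 5: throw height = 8, running sum = 24
Total sum = 24; balls = sum / n = 24 / 6 = 4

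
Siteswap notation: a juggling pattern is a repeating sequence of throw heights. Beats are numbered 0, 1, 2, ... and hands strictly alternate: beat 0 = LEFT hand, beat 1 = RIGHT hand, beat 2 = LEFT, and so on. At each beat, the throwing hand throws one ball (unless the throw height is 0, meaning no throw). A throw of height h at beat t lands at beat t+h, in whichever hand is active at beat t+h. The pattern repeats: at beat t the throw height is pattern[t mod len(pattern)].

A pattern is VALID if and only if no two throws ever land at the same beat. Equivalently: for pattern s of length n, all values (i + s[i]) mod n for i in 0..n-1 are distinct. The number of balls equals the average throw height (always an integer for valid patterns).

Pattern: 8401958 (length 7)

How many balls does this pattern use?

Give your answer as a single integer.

Answer: 5

Derivation:
Pattern = [8, 4, 0, 1, 9, 5, 8], length n = 7
  position 0: throw height = 8, running sum = 8
  position 1: throw height = 4, running sum = 12
  position 2: throw height = 0, running sum = 12
  position 3: throw height = 1, running sum = 13
  position 4: throw height = 9, running sum = 22
  position 5: throw height = 5, running sum = 27
  position 6: throw height = 8, running sum = 35
Total sum = 35; balls = sum / n = 35 / 7 = 5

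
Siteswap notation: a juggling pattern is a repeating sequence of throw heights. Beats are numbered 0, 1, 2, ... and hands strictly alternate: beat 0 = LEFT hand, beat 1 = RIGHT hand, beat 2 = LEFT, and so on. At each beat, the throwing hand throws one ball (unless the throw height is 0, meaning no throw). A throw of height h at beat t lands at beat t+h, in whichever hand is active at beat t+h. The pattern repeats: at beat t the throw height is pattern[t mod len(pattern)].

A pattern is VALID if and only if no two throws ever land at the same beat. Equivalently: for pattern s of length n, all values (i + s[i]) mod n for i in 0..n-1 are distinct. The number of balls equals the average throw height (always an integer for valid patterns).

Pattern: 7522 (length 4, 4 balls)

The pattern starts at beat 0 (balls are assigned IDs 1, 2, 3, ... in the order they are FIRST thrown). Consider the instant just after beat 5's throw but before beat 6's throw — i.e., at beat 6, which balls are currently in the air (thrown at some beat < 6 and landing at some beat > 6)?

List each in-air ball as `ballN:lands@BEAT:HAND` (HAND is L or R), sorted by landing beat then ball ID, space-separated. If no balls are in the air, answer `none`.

Answer: ball1:lands@7:R ball4:lands@10:L ball3:lands@11:R

Derivation:
Beat 0 (L): throw ball1 h=7 -> lands@7:R; in-air after throw: [b1@7:R]
Beat 1 (R): throw ball2 h=5 -> lands@6:L; in-air after throw: [b2@6:L b1@7:R]
Beat 2 (L): throw ball3 h=2 -> lands@4:L; in-air after throw: [b3@4:L b2@6:L b1@7:R]
Beat 3 (R): throw ball4 h=2 -> lands@5:R; in-air after throw: [b3@4:L b4@5:R b2@6:L b1@7:R]
Beat 4 (L): throw ball3 h=7 -> lands@11:R; in-air after throw: [b4@5:R b2@6:L b1@7:R b3@11:R]
Beat 5 (R): throw ball4 h=5 -> lands@10:L; in-air after throw: [b2@6:L b1@7:R b4@10:L b3@11:R]
Beat 6 (L): throw ball2 h=2 -> lands@8:L; in-air after throw: [b1@7:R b2@8:L b4@10:L b3@11:R]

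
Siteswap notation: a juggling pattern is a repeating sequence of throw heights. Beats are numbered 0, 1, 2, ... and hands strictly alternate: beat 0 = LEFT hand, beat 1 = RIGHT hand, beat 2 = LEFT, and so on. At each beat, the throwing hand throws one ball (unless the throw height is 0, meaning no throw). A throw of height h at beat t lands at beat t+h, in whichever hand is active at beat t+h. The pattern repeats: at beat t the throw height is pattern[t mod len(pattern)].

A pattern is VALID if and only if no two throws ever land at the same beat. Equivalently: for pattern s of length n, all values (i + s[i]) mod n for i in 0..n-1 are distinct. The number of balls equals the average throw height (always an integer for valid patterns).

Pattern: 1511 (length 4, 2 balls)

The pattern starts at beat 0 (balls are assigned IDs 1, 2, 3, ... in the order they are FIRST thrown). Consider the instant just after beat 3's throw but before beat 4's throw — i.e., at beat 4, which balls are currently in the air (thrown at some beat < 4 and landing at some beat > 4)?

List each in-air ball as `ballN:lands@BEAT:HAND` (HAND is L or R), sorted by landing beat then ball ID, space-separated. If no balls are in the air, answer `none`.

Beat 0 (L): throw ball1 h=1 -> lands@1:R; in-air after throw: [b1@1:R]
Beat 1 (R): throw ball1 h=5 -> lands@6:L; in-air after throw: [b1@6:L]
Beat 2 (L): throw ball2 h=1 -> lands@3:R; in-air after throw: [b2@3:R b1@6:L]
Beat 3 (R): throw ball2 h=1 -> lands@4:L; in-air after throw: [b2@4:L b1@6:L]
Beat 4 (L): throw ball2 h=1 -> lands@5:R; in-air after throw: [b2@5:R b1@6:L]

Answer: ball1:lands@6:L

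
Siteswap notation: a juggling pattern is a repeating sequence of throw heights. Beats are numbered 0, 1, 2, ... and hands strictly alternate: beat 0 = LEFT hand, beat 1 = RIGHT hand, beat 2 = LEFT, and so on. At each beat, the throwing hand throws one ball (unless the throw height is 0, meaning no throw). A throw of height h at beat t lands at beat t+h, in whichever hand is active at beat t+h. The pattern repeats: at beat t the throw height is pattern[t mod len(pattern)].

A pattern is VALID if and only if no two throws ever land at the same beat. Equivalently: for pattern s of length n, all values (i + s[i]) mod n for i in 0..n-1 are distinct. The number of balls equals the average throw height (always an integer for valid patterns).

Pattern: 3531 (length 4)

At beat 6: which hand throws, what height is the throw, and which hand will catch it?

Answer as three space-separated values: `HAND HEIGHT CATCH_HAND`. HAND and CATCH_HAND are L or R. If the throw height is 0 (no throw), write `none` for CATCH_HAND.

Answer: L 3 R

Derivation:
Beat 6: 6 mod 2 = 0, so hand = L
Throw height = pattern[6 mod 4] = pattern[2] = 3
Lands at beat 6+3=9, 9 mod 2 = 1, so catch hand = R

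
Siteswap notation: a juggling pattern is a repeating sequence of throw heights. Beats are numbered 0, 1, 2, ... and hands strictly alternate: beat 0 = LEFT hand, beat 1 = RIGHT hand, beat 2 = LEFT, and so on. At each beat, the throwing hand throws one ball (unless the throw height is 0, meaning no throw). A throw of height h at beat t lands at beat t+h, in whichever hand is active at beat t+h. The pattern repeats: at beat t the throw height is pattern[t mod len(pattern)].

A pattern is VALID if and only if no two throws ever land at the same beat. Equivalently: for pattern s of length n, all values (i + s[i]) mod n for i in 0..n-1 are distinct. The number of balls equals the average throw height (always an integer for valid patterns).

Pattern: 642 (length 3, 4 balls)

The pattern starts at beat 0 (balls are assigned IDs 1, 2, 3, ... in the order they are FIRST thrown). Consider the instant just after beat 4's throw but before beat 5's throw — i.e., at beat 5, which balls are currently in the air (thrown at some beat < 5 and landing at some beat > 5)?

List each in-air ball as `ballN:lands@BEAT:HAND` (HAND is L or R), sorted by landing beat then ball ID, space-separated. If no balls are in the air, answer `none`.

Beat 0 (L): throw ball1 h=6 -> lands@6:L; in-air after throw: [b1@6:L]
Beat 1 (R): throw ball2 h=4 -> lands@5:R; in-air after throw: [b2@5:R b1@6:L]
Beat 2 (L): throw ball3 h=2 -> lands@4:L; in-air after throw: [b3@4:L b2@5:R b1@6:L]
Beat 3 (R): throw ball4 h=6 -> lands@9:R; in-air after throw: [b3@4:L b2@5:R b1@6:L b4@9:R]
Beat 4 (L): throw ball3 h=4 -> lands@8:L; in-air after throw: [b2@5:R b1@6:L b3@8:L b4@9:R]
Beat 5 (R): throw ball2 h=2 -> lands@7:R; in-air after throw: [b1@6:L b2@7:R b3@8:L b4@9:R]

Answer: ball1:lands@6:L ball3:lands@8:L ball4:lands@9:R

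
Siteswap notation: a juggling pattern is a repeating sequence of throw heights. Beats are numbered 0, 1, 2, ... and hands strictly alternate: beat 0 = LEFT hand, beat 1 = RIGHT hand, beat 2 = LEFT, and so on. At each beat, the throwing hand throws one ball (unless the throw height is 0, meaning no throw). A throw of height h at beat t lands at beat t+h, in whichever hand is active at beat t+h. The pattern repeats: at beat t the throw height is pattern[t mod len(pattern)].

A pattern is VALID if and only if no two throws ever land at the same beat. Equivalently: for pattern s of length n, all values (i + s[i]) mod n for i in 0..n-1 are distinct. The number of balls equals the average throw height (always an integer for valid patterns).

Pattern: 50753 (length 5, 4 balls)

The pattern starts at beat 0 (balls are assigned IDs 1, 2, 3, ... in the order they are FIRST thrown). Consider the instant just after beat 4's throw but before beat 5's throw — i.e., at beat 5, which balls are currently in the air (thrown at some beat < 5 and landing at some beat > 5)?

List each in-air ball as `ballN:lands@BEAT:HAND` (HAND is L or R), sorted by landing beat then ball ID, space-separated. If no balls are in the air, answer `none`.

Answer: ball4:lands@7:R ball3:lands@8:L ball2:lands@9:R

Derivation:
Beat 0 (L): throw ball1 h=5 -> lands@5:R; in-air after throw: [b1@5:R]
Beat 2 (L): throw ball2 h=7 -> lands@9:R; in-air after throw: [b1@5:R b2@9:R]
Beat 3 (R): throw ball3 h=5 -> lands@8:L; in-air after throw: [b1@5:R b3@8:L b2@9:R]
Beat 4 (L): throw ball4 h=3 -> lands@7:R; in-air after throw: [b1@5:R b4@7:R b3@8:L b2@9:R]
Beat 5 (R): throw ball1 h=5 -> lands@10:L; in-air after throw: [b4@7:R b3@8:L b2@9:R b1@10:L]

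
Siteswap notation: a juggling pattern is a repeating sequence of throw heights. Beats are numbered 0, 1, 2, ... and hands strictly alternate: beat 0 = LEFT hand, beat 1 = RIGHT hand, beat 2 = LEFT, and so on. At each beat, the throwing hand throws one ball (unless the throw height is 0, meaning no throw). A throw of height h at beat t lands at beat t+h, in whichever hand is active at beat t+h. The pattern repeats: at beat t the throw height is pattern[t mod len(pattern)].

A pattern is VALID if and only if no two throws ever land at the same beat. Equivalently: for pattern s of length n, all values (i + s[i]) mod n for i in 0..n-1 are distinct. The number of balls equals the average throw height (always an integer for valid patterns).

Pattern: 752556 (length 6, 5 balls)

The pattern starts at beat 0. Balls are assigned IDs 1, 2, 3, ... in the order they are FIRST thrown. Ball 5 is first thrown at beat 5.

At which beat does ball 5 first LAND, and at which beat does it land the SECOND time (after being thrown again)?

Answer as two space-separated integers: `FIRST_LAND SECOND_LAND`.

Answer: 11 17

Derivation:
Beat 0 (L): throw ball1 h=7 -> lands@7:R; in-air after throw: [b1@7:R]
Beat 1 (R): throw ball2 h=5 -> lands@6:L; in-air after throw: [b2@6:L b1@7:R]
Beat 2 (L): throw ball3 h=2 -> lands@4:L; in-air after throw: [b3@4:L b2@6:L b1@7:R]
Beat 3 (R): throw ball4 h=5 -> lands@8:L; in-air after throw: [b3@4:L b2@6:L b1@7:R b4@8:L]
Beat 4 (L): throw ball3 h=5 -> lands@9:R; in-air after throw: [b2@6:L b1@7:R b4@8:L b3@9:R]
Beat 5 (R): throw ball5 h=6 -> lands@11:R; in-air after throw: [b2@6:L b1@7:R b4@8:L b3@9:R b5@11:R]
Beat 6 (L): throw ball2 h=7 -> lands@13:R; in-air after throw: [b1@7:R b4@8:L b3@9:R b5@11:R b2@13:R]
Beat 7 (R): throw ball1 h=5 -> lands@12:L; in-air after throw: [b4@8:L b3@9:R b5@11:R b1@12:L b2@13:R]
Beat 8 (L): throw ball4 h=2 -> lands@10:L; in-air after throw: [b3@9:R b4@10:L b5@11:R b1@12:L b2@13:R]
Beat 9 (R): throw ball3 h=5 -> lands@14:L; in-air after throw: [b4@10:L b5@11:R b1@12:L b2@13:R b3@14:L]
Beat 10 (L): throw ball4 h=5 -> lands@15:R; in-air after throw: [b5@11:R b1@12:L b2@13:R b3@14:L b4@15:R]
Beat 11 (R): throw ball5 h=6 -> lands@17:R; in-air after throw: [b1@12:L b2@13:R b3@14:L b4@15:R b5@17:R]
Beat 12 (L): throw ball1 h=7 -> lands@19:R; in-air after throw: [b2@13:R b3@14:L b4@15:R b5@17:R b1@19:R]
Beat 13 (R): throw ball2 h=5 -> lands@18:L; in-air after throw: [b3@14:L b4@15:R b5@17:R b2@18:L b1@19:R]
Beat 14 (L): throw ball3 h=2 -> lands@16:L; in-air after throw: [b4@15:R b3@16:L b5@17:R b2@18:L b1@19:R]
Beat 15 (R): throw ball4 h=5 -> lands@20:L; in-air after throw: [b3@16:L b5@17:R b2@18:L b1@19:R b4@20:L]
Beat 16 (L): throw ball3 h=5 -> lands@21:R; in-air after throw: [b5@17:R b2@18:L b1@19:R b4@20:L b3@21:R]
Beat 17 (R): throw ball5 h=6 -> lands@23:R; in-air after throw: [b2@18:L b1@19:R b4@20:L b3@21:R b5@23:R]
Ball 5: thrown@5 h=6 -> first land @11; rethrown@11 h=6 -> second land @17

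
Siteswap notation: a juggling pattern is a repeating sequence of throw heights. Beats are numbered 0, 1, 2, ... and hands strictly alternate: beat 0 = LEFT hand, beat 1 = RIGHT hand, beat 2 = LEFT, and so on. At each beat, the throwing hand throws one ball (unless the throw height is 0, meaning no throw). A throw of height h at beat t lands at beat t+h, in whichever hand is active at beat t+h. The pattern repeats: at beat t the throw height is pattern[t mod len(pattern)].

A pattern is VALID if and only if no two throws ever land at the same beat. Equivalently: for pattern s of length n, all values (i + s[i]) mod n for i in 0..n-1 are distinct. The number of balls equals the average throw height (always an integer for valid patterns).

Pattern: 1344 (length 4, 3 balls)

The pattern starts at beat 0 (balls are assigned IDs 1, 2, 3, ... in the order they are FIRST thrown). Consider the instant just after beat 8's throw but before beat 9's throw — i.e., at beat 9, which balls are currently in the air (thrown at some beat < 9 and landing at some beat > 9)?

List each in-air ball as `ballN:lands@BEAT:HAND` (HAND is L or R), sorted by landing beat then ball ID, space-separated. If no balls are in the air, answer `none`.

Beat 0 (L): throw ball1 h=1 -> lands@1:R; in-air after throw: [b1@1:R]
Beat 1 (R): throw ball1 h=3 -> lands@4:L; in-air after throw: [b1@4:L]
Beat 2 (L): throw ball2 h=4 -> lands@6:L; in-air after throw: [b1@4:L b2@6:L]
Beat 3 (R): throw ball3 h=4 -> lands@7:R; in-air after throw: [b1@4:L b2@6:L b3@7:R]
Beat 4 (L): throw ball1 h=1 -> lands@5:R; in-air after throw: [b1@5:R b2@6:L b3@7:R]
Beat 5 (R): throw ball1 h=3 -> lands@8:L; in-air after throw: [b2@6:L b3@7:R b1@8:L]
Beat 6 (L): throw ball2 h=4 -> lands@10:L; in-air after throw: [b3@7:R b1@8:L b2@10:L]
Beat 7 (R): throw ball3 h=4 -> lands@11:R; in-air after throw: [b1@8:L b2@10:L b3@11:R]
Beat 8 (L): throw ball1 h=1 -> lands@9:R; in-air after throw: [b1@9:R b2@10:L b3@11:R]
Beat 9 (R): throw ball1 h=3 -> lands@12:L; in-air after throw: [b2@10:L b3@11:R b1@12:L]

Answer: ball2:lands@10:L ball3:lands@11:R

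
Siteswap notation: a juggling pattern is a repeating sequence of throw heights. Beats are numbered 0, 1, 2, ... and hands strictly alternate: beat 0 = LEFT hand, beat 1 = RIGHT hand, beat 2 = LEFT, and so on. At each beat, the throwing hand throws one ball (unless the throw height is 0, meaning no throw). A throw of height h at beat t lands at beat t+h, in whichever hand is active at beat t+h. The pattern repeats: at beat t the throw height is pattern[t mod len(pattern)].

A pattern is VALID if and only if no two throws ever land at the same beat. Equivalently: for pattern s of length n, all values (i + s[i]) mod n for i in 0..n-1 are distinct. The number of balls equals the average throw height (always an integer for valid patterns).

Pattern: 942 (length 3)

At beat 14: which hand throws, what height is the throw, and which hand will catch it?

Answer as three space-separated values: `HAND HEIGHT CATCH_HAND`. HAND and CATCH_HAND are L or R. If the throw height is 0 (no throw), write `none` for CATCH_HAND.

Beat 14: 14 mod 2 = 0, so hand = L
Throw height = pattern[14 mod 3] = pattern[2] = 2
Lands at beat 14+2=16, 16 mod 2 = 0, so catch hand = L

Answer: L 2 L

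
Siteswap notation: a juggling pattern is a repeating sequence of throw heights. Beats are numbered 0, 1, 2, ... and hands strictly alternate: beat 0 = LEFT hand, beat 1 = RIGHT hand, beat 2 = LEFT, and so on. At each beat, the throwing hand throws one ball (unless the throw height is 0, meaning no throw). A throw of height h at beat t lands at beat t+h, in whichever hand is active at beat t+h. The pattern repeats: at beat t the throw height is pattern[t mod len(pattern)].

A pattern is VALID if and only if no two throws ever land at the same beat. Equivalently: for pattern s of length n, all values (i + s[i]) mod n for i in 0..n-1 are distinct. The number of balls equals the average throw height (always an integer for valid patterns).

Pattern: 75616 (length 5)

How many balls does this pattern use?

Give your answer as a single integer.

Answer: 5

Derivation:
Pattern = [7, 5, 6, 1, 6], length n = 5
  position 0: throw height = 7, running sum = 7
  position 1: throw height = 5, running sum = 12
  position 2: throw height = 6, running sum = 18
  position 3: throw height = 1, running sum = 19
  position 4: throw height = 6, running sum = 25
Total sum = 25; balls = sum / n = 25 / 5 = 5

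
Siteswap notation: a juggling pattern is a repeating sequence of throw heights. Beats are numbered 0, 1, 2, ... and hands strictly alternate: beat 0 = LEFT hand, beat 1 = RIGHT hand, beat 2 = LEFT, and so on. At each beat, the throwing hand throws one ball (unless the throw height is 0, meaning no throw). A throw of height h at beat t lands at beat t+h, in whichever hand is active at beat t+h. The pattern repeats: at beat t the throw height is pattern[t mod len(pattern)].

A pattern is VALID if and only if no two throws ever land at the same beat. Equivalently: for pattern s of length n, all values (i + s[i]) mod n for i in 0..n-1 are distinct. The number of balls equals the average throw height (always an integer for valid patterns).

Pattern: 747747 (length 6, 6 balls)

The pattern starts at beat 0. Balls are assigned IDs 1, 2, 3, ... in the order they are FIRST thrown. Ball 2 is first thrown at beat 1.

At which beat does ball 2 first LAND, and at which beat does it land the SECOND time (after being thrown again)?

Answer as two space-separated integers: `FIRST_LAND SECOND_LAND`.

Answer: 5 12

Derivation:
Beat 0 (L): throw ball1 h=7 -> lands@7:R; in-air after throw: [b1@7:R]
Beat 1 (R): throw ball2 h=4 -> lands@5:R; in-air after throw: [b2@5:R b1@7:R]
Beat 2 (L): throw ball3 h=7 -> lands@9:R; in-air after throw: [b2@5:R b1@7:R b3@9:R]
Beat 3 (R): throw ball4 h=7 -> lands@10:L; in-air after throw: [b2@5:R b1@7:R b3@9:R b4@10:L]
Beat 4 (L): throw ball5 h=4 -> lands@8:L; in-air after throw: [b2@5:R b1@7:R b5@8:L b3@9:R b4@10:L]
Beat 5 (R): throw ball2 h=7 -> lands@12:L; in-air after throw: [b1@7:R b5@8:L b3@9:R b4@10:L b2@12:L]
Beat 6 (L): throw ball6 h=7 -> lands@13:R; in-air after throw: [b1@7:R b5@8:L b3@9:R b4@10:L b2@12:L b6@13:R]
Beat 7 (R): throw ball1 h=4 -> lands@11:R; in-air after throw: [b5@8:L b3@9:R b4@10:L b1@11:R b2@12:L b6@13:R]
Beat 8 (L): throw ball5 h=7 -> lands@15:R; in-air after throw: [b3@9:R b4@10:L b1@11:R b2@12:L b6@13:R b5@15:R]
Beat 9 (R): throw ball3 h=7 -> lands@16:L; in-air after throw: [b4@10:L b1@11:R b2@12:L b6@13:R b5@15:R b3@16:L]
Beat 10 (L): throw ball4 h=4 -> lands@14:L; in-air after throw: [b1@11:R b2@12:L b6@13:R b4@14:L b5@15:R b3@16:L]
Beat 11 (R): throw ball1 h=7 -> lands@18:L; in-air after throw: [b2@12:L b6@13:R b4@14:L b5@15:R b3@16:L b1@18:L]
Beat 12 (L): throw ball2 h=7 -> lands@19:R; in-air after throw: [b6@13:R b4@14:L b5@15:R b3@16:L b1@18:L b2@19:R]
Ball 2: thrown@1 h=4 -> first land @5; rethrown@5 h=7 -> second land @12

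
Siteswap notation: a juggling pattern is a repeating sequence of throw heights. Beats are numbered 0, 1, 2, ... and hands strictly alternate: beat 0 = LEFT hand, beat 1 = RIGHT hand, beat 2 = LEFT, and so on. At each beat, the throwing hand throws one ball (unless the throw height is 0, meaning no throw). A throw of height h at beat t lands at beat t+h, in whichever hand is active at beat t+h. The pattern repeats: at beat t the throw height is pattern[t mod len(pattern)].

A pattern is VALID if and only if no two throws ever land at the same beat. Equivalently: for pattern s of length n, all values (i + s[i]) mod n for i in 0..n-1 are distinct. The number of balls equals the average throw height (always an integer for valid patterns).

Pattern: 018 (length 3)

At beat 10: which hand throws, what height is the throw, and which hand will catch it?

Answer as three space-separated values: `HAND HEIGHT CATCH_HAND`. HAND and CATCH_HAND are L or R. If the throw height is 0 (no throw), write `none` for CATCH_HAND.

Beat 10: 10 mod 2 = 0, so hand = L
Throw height = pattern[10 mod 3] = pattern[1] = 1
Lands at beat 10+1=11, 11 mod 2 = 1, so catch hand = R

Answer: L 1 R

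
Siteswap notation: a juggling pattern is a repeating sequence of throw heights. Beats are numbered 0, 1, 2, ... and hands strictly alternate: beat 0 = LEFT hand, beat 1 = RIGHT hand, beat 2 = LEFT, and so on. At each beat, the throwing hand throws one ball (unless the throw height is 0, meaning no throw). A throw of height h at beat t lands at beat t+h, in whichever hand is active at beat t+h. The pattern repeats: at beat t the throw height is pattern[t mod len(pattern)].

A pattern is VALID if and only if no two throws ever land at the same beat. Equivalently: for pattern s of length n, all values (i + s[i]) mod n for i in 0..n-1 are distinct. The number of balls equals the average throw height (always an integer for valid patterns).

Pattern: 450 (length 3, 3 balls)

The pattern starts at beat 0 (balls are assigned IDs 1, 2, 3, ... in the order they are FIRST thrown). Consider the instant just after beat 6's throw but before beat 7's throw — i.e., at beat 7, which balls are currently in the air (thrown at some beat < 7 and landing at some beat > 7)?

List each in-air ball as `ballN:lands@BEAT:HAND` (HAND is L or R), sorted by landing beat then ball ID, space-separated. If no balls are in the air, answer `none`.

Beat 0 (L): throw ball1 h=4 -> lands@4:L; in-air after throw: [b1@4:L]
Beat 1 (R): throw ball2 h=5 -> lands@6:L; in-air after throw: [b1@4:L b2@6:L]
Beat 3 (R): throw ball3 h=4 -> lands@7:R; in-air after throw: [b1@4:L b2@6:L b3@7:R]
Beat 4 (L): throw ball1 h=5 -> lands@9:R; in-air after throw: [b2@6:L b3@7:R b1@9:R]
Beat 6 (L): throw ball2 h=4 -> lands@10:L; in-air after throw: [b3@7:R b1@9:R b2@10:L]
Beat 7 (R): throw ball3 h=5 -> lands@12:L; in-air after throw: [b1@9:R b2@10:L b3@12:L]

Answer: ball1:lands@9:R ball2:lands@10:L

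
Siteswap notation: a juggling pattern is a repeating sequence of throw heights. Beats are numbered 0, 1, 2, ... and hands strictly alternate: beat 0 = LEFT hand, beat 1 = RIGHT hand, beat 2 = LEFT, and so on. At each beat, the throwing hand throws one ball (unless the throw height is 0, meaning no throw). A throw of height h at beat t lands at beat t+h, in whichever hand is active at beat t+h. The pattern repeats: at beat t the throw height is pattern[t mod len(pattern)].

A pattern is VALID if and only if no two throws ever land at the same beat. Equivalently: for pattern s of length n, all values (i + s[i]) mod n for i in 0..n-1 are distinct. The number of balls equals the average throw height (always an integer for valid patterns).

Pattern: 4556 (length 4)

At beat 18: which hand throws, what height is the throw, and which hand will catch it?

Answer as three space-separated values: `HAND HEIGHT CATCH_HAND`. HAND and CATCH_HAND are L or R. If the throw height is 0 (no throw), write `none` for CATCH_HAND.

Answer: L 5 R

Derivation:
Beat 18: 18 mod 2 = 0, so hand = L
Throw height = pattern[18 mod 4] = pattern[2] = 5
Lands at beat 18+5=23, 23 mod 2 = 1, so catch hand = R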